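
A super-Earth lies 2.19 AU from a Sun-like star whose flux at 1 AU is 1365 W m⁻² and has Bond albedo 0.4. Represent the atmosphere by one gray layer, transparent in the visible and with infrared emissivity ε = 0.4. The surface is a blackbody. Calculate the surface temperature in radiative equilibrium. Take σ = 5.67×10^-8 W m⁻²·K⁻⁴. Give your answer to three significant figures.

175 K

Flux at the orbit: S = 1365/(2.19)² = 284.6 W m⁻².
The planet radiates to space at T_e = [S(1−α)/(4σ)]^(1/4) = 165.6 K.
The surface balance (absorbed SW + ε·downward IR = σT_s⁴) with T_a⁴ = T_s⁴/2 reduces to T_s = T_e·[2/(2−ε)]^¼ = 175.2 K.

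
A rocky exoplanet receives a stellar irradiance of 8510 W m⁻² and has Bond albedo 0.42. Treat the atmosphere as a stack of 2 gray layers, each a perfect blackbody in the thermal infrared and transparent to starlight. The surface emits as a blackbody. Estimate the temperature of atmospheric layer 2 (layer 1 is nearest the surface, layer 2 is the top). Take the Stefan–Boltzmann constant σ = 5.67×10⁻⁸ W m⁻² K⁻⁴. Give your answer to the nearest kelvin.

The effective emission temperature is T_e = [S(1−α)/(4σ)]^¼ = 384.1 K.
In the N-layer model, layer k (counted from the surface) has T_k = (N+1−k)^(1/4)·T_e.
T_2 = (1)^(1/4)·384.1 = 384.1 K.

384 K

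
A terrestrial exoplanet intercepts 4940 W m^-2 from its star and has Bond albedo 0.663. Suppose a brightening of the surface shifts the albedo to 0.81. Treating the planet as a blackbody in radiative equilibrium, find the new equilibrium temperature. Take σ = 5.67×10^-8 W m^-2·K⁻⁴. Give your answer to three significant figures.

254 kelvin

T₂ = [S(1−α₂)/(4σ)]^(1/4) = [4940·0.19/(4σ)]^(1/4) = 253.6 K.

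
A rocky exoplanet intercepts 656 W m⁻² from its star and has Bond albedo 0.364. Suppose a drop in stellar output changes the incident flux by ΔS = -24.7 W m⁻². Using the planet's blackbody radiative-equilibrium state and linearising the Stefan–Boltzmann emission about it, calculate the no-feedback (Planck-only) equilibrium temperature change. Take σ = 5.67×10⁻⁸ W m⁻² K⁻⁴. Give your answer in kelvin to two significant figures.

Reference equilibrium: T_e = [S(1−α)/(4σ)]^(1/4) = 207.1 K.
TOA radiative forcing: ΔF = (1−α)ΔS/4 = 0.636·(-24.7)/4 = -3.927 W m⁻².
Planck response: λ_P = 4σT_e³ = 4·5.67×10⁻⁸·(207.1)³ = 2.015 W m⁻²/K.
So ΔT₀ = -3.927/2.015 = -1.95 K.

-1.9 kelvin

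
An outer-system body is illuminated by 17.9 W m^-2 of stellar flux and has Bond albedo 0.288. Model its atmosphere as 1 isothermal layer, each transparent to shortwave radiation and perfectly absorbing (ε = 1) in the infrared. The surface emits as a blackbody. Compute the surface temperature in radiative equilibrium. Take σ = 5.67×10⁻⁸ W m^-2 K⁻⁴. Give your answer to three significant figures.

103 K

Top-of-atmosphere balance: σT_e⁴ = S(1−α)/4 = 3.186 W m^-2 → T_e = 86.58 K.
For an N-layer opaque stack, T_s⁴ = (N+1)T_e⁴, hence T_s = (2)^(1/4)×86.58 K = 103.0 K.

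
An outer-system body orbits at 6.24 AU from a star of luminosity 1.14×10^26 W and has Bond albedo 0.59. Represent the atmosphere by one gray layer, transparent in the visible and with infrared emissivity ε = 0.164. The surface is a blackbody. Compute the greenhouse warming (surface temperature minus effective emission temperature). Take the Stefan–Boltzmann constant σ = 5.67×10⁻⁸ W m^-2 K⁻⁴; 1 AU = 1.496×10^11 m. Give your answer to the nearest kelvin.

1 K

d = 6.24 × 1.496×10^11 m = 9.335×10^11 m.
Flux at the orbit: S = L/(4πd²) = 1.14×10^26/(4π·(9.34×10^11)²) = 10.41 W m^-2.
The planet radiates to space at T_e = [S(1−α)/(4σ)]^(1/4) = 65.86 K.
For a single slab of emissivity ε, T_s⁴ = 2T_e⁴/(2−ε); thus T_s = 65.86·(1.089)^(1/4) = 67.29 K.
The atmosphere warms the surface by 1.424 K.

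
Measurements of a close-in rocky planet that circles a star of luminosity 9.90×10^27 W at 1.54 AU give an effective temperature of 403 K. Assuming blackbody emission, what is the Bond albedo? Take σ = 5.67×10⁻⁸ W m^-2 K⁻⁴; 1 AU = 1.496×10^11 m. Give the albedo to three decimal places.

d = 1.54 × 1.496×10^11 m = 2.304×10^11 m.
S = L/(4πd²) = 14840 W m^-2.
From σT⁴ = S(1−α)/4 we invert for α: 1−α = 4σT⁴/S.
4σT⁴ = 4·5.67×10⁻⁸·(403)⁴ = 5982 W m^-2.
Hence α = 1 − 5982/14840 = 0.5970.

0.597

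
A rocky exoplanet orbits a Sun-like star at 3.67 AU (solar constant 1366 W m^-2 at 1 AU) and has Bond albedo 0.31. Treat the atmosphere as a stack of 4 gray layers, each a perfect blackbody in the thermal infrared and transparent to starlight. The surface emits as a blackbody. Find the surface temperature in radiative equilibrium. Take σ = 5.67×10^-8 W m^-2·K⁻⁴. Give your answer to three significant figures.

By the inverse-square law, S = 1366/3.67² = 101.4 W m^-2.
OLR = S(1−α)/4 = 17.49 W m^-2; the top layer radiates at T_e = 132.5 K.
For an N-layer opaque stack, T_s⁴ = (N+1)T_e⁴, hence T_s = (5)^(1/4)×132.5 K = 198.2 K.

198 K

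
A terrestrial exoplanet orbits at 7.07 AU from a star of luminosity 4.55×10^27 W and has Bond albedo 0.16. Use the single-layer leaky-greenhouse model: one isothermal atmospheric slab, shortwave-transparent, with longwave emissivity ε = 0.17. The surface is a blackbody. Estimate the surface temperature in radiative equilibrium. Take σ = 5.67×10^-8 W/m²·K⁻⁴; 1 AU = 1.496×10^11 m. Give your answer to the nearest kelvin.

Orbital distance: d = 7.07 AU = 1.058×10^12 m.
Flux at the orbit: S = L/(4πd²) = 4.55×10^27/(4π·(1.06×10^12)²) = 323.7 W/m².
The planet radiates to space at T_e = [S(1−α)/(4σ)]^(1/4) = 186.1 K.
For a single slab of emissivity ε, T_s⁴ = 2T_e⁴/(2−ε); thus T_s = 186.1·(1.093)^(1/4) = 190.3 K.

190 K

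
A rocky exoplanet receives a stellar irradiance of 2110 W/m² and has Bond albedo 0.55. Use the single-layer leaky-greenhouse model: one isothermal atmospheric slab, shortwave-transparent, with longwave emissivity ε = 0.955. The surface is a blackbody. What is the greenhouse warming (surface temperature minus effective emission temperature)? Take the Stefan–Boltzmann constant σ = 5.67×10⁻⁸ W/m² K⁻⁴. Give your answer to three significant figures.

44.8 K

At the top of the atmosphere, σT_e⁴ = S(1−α)/4 = 237.4 W/m², giving T_e = 254.4 K.
For a single slab of emissivity ε, T_s⁴ = 2T_e⁴/(2−ε); thus T_s = 254.4·(1.914)^(1/4) = 299.2 K.
The atmosphere warms the surface by 44.82 K.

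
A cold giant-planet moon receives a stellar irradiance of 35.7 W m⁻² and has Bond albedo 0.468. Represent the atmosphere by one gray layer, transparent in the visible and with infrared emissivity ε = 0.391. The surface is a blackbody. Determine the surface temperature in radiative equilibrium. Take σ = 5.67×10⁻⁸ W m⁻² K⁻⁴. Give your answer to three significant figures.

The planet radiates to space at T_e = [S(1−α)/(4σ)]^(1/4) = 95.66 K.
Surface balance with a leaky layer gives σT_s⁴ = σT_e⁴·2/(2−ε), so T_s = T_e·[2/(2−0.391)]^(1/4) = 101.0 K.

101 K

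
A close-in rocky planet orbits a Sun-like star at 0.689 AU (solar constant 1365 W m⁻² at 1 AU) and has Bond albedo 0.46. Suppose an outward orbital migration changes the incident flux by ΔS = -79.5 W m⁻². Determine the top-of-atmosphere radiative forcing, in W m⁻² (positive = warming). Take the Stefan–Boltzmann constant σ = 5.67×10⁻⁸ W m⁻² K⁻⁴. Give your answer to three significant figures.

By the inverse-square law, S = 1365/0.689² = 2875 W m⁻².
Only a fraction (1−α) is absorbed and it's spread over 4πR², so ΔF = (1−α)ΔS/4 = -10.73 W m⁻².

-10.7 W m⁻²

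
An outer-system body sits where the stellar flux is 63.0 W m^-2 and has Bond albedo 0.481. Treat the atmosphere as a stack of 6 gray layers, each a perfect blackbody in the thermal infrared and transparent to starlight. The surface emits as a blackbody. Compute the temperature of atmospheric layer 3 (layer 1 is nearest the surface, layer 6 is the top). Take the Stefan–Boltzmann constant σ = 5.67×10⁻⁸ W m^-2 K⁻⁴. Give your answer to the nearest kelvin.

155 K

Top-of-atmosphere balance: σT_e⁴ = S(1−α)/4 = 8.174 W m^-2 → T_e = 109.6 K.
In the N-layer model, layer k (counted from the surface) has T_k = (N+1−k)^(1/4)·T_e.
With k = 3: T_3 = (6+1−3)^¼·109.6 K = 155.0 K.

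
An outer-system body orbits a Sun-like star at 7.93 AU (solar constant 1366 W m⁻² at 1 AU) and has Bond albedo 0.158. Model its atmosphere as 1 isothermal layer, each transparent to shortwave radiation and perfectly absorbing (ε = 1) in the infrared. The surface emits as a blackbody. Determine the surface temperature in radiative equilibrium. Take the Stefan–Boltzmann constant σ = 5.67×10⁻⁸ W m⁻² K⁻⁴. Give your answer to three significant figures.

By the inverse-square law, S = 1366/7.93² = 21.72 W m⁻².
The effective emission temperature is T_e = [S(1−α)/(4σ)]^¼ = 94.76 K.
With N = 1 opaque layers, T_s = (N+1)^(1/4)·T_e = 2^(1/4)·94.76 = 112.7 K.

113 kelvin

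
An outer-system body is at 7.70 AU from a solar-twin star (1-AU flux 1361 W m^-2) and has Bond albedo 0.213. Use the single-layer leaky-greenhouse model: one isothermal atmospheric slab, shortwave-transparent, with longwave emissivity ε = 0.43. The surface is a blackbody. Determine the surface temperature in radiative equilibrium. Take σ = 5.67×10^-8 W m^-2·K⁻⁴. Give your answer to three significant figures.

Irradiance scales as 1/d², so S = 1361 W m^-2 × (1/7.70)² = 22.95 W m^-2.
At the top of the atmosphere, σT_e⁴ = S(1−α)/4 = 4.516 W m^-2, giving T_e = 94.47 K.
Surface balance with a leaky layer gives σT_s⁴ = σT_e⁴·2/(2−ε), so T_s = T_e·[2/(2−0.43)]^(1/4) = 100.4 K.

100 K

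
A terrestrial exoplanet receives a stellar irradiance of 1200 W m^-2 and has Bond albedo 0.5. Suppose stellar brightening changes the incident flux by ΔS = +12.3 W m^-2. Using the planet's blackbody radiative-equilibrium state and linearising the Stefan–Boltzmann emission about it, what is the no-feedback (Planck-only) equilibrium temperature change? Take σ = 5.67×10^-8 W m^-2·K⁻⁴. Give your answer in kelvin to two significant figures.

0.58 K

Reference equilibrium: T_e = [S(1−α)/(4σ)]^(1/4) = 226.8 K.
ΔF = Δ[S(1−α)]/4 = (1−0.5)·+12.3/4 = 1.538 W m^-2.
The Planck feedback parameter is 4σT_e³ = 2.646 W m^-2/K.
So ΔT₀ = 1.538/2.646 = 0.581 K.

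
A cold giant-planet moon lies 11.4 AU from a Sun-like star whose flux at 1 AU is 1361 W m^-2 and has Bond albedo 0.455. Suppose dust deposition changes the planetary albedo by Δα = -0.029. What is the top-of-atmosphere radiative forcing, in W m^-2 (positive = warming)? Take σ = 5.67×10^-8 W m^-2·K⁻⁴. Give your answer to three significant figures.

Irradiance scales as 1/d², so S = 1361 W m^-2 × (1/11.4)² = 10.47 W m^-2.
TOA radiative forcing: ΔF = −S·Δα/4 = −10.47·(-0.029)/4 = 0.07593 W m^-2.

0.0759 W m^-2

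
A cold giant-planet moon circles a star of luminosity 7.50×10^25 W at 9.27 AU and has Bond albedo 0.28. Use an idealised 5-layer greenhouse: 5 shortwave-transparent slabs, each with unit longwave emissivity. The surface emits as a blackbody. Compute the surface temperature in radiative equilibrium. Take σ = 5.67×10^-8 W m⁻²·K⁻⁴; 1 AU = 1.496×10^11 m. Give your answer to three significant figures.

87.7 kelvin

Orbital distance: d = 9.27 AU = 1.387×10^12 m.
S = L/(4πd²) = 3.103 W m⁻².
OLR = S(1−α)/4 = 0.5586 W m⁻²; the top layer radiates at T_e = 56.02 K.
With N = 5 opaque layers, T_s = (N+1)^(1/4)·T_e = 6^(1/4)·56.02 = 87.68 K.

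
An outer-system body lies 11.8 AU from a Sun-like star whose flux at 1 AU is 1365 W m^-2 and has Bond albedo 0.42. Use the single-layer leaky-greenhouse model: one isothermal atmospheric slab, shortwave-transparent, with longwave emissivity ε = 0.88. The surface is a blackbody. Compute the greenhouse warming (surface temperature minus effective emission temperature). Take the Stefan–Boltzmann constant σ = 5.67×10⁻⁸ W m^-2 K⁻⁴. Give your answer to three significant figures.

11.0 K

Flux at the orbit: S = 1365/(11.8)² = 9.803 W m^-2.
At the top of the atmosphere, σT_e⁴ = S(1−α)/4 = 1.421 W m^-2, giving T_e = 70.76 K.
Surface balance with a leaky layer gives σT_s⁴ = σT_e⁴·2/(2−ε), so T_s = T_e·[2/(2−0.88)]^(1/4) = 81.80 K.
T_s − T_e = 81.80 − 70.76 = 11.04 K.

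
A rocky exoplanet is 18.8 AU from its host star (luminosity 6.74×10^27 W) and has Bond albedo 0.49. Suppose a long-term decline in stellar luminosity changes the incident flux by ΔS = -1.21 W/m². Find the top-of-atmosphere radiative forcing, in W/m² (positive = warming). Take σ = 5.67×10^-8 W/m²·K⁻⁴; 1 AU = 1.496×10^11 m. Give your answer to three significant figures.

-0.154 W/m²

d = 18.8 × 1.496×10^11 m = 2.812×10^12 m.
S = L/(4πd²) = 67.81 W/m².
TOA radiative forcing: ΔF = (1−α)ΔS/4 = 0.51·(-1.21)/4 = -0.1543 W/m².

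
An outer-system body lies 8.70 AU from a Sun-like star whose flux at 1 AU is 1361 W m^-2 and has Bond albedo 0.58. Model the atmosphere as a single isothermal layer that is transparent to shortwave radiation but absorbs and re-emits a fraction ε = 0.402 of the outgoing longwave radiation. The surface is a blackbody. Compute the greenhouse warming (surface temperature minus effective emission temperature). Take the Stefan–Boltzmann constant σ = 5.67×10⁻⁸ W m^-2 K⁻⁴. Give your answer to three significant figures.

Irradiance scales as 1/d², so S = 1361 W m^-2 × (1/8.70)² = 17.98 W m^-2.
At the top of the atmosphere, σT_e⁴ = S(1−α)/4 = 1.888 W m^-2, giving T_e = 75.96 K.
The surface balance (absorbed SW + ε·downward IR = σT_s⁴) with T_a⁴ = T_s⁴/2 reduces to T_s = T_e·[2/(2−ε)]^¼ = 80.35 K.
Greenhouse warming: T_s − T_e = 4.383 K.

4.38 K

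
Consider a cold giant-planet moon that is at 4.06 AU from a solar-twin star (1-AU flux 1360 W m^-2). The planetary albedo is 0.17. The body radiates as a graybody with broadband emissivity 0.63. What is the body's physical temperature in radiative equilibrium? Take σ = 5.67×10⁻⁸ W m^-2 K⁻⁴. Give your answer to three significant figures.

Irradiance scales as 1/d², so S = 1360 W m^-2 × (1/4.06)² = 82.51 W m^-2.
Absorbed flux (global mean): S(1−α)/4 = 82.51·0.83/4 = 17.12 W m^-2.
Radiative balance εσT⁴ = 17.12 gives T = [17.12/(0.63·σ)]^(1/4) = 148.0 K.

148 K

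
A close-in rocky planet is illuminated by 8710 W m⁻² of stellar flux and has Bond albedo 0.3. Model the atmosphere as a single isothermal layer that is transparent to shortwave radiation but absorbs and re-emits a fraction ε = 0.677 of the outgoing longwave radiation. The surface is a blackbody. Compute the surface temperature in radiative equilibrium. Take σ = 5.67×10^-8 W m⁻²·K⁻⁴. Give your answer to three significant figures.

449 kelvin

At the top of the atmosphere, σT_e⁴ = S(1−α)/4 = 1524 W m⁻², giving T_e = 404.9 K.
For a single slab of emissivity ε, T_s⁴ = 2T_e⁴/(2−ε); thus T_s = 404.9·(1.512)^(1/4) = 449.0 K.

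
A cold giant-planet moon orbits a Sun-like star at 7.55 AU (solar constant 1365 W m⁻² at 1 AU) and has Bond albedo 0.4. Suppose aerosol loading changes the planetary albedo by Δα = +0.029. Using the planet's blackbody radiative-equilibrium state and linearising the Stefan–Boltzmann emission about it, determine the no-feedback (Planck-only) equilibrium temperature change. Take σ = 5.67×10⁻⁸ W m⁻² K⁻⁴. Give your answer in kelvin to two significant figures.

Irradiance scales as 1/d², so S = 1365 W m⁻² × (1/7.55)² = 23.95 W m⁻².
Unperturbed T_e = [23.95·(1−0.4)/(4σ)]^¼ = 89.21 K.
ΔF = −(S/4)Δα = −(23.95/4)×(+0.029) = -0.1736 W m⁻².
Planck response: λ_P = 4σT_e³ = 4·5.67×10⁻⁸·(89.21)³ = 0.1610 W m⁻²/K.
ΔT₀ = ΔF/λ_P = -0.1736/0.1610 = -1.08 K.

-1.1 K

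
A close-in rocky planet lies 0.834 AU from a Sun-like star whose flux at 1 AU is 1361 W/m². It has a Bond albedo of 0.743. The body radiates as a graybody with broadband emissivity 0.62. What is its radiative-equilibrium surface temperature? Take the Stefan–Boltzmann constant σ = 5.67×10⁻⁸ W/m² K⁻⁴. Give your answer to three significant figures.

245 K

Flux at the orbit: S = 1361/(0.834)² = 1957 W/m².
Averaging over the sphere, the absorbed flux is S(1−α)/4 = 125.7 W/m².
Equating to εσT⁴ with ε = 0.62: T = (125.7/0.62σ)^(1/4) = 244.5 K.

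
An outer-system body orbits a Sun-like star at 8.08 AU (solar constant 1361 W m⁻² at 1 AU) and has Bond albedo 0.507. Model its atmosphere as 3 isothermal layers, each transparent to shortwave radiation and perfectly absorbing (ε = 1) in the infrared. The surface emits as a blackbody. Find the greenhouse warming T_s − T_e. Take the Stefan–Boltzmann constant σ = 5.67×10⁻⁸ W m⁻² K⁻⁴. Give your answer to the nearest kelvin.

Flux at the orbit: S = 1361/(8.08)² = 20.85 W m⁻².
The effective emission temperature is T_e = [S(1−α)/(4σ)]^¼ = 82.05 K.
Surface: T_s = (4)^¼·T_e = 116.0 K.
Warming: T_s − T_e = 33.98 K.

34 K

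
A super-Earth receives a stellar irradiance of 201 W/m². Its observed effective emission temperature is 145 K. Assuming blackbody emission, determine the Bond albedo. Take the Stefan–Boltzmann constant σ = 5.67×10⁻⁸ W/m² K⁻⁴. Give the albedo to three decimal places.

Rearranging the radiative balance, α = 1 − 4σT⁴/S.
σT⁴ = 25.06 W/m², so 4σT⁴ = 100.3 W/m².
1−α = 100.3/201.0 = 0.4988, so α = 0.5012.

0.501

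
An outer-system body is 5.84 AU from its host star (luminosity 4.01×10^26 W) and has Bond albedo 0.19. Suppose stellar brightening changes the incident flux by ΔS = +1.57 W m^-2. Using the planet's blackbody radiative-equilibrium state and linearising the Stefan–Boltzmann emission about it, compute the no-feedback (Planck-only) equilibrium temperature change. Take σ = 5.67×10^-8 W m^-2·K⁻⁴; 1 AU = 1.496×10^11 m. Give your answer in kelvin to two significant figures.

1.0 K

d = 5.84 × 1.496×10^11 m = 8.737×10^11 m.
S = L/(4πd²) = 41.81 W m^-2.
The baseline emission temperature is T_e = 110.5 K.
Only a fraction (1−α) is absorbed and it's spread over 4πR², so ΔF = (1−α)ΔS/4 = 0.3179 W m^-2.
The Planck feedback parameter is 4σT_e³ = 0.3063 W m^-2/K.
Hence the no-feedback warming is ΔF/(4σT_e³) = 1.04 K.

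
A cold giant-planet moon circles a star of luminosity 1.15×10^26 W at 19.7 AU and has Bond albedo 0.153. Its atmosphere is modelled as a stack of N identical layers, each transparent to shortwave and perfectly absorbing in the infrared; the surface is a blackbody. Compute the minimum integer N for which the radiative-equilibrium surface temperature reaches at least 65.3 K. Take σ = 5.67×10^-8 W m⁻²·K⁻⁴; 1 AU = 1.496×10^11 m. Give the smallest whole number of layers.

4

d = 19.7 × 1.496×10^11 m = 2.947×10^12 m.
Spreading L over a sphere of radius d: S = 1.15×10^26/(4π·2.95×10^12²) = 1.054 W m⁻².
OLR = S(1−α)/4 = 0.2231 W m⁻²; the top layer radiates at T_e = 44.54 K.
Need (N+1)T_e⁴ ≥ T_s⁴, i.e. N+1 ≥ (65.3/44.54)⁴ = 4.621.
Rounding up, N = 4.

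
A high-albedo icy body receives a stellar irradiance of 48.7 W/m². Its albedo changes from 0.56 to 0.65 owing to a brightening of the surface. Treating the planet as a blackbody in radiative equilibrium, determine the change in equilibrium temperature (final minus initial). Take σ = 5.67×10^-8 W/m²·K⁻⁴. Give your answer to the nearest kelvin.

-5 K

With α = 0.56, T₁ = 98.59 K.
With α = 0.65, T₂ = 93.11 K.
Change: 93.11 − 98.59 = -5.482 K.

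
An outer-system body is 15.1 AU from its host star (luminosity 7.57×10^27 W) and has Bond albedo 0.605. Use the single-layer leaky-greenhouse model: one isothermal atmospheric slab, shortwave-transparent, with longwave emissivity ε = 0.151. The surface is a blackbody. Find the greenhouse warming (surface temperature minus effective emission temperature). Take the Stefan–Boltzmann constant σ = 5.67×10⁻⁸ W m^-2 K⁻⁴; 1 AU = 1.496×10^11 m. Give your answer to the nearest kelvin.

2 K

Orbital distance: d = 15.1 AU = 2.259×10^12 m.
Flux at the orbit: S = L/(4πd²) = 7.57×10^27/(4π·(2.26×10^12)²) = 118.1 W m^-2.
At the top of the atmosphere, σT_e⁴ = S(1−α)/4 = 11.66 W m^-2, giving T_e = 119.7 K.
The surface balance (absorbed SW + ε·downward IR = σT_s⁴) with T_a⁴ = T_s⁴/2 reduces to T_s = T_e·[2/(2−ε)]^¼ = 122.1 K.
T_s − T_e = 122.1 − 119.7 = 2.373 K.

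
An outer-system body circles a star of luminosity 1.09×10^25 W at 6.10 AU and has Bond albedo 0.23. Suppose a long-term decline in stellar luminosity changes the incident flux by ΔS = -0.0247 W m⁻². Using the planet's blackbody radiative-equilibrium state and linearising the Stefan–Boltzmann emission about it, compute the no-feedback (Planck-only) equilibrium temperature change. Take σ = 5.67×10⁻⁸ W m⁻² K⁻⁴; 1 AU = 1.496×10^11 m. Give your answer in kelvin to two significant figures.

d = 6.10 × 1.496×10^11 m = 9.126×10^11 m.
S = L/(4πd²) = 1.042 W m⁻².
Reference equilibrium: T_e = [S(1−α)/(4σ)]^(1/4) = 43.36 K.
TOA radiative forcing: ΔF = (1−α)ΔS/4 = 0.77·(-0.0247)/4 = -0.004755 W m⁻².
Planck response: λ_P = 4σT_e³ = 4·5.67×10⁻⁸·(43.36)³ = 0.01849 W m⁻²/K.
Hence the no-feedback warming is ΔF/(4σT_e³) = -0.257 K.

-0.26 K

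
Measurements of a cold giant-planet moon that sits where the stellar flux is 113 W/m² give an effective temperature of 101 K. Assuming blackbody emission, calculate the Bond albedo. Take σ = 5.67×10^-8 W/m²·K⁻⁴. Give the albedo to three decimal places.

From σT⁴ = S(1−α)/4 we invert for α: 1−α = 4σT⁴/S.
σT⁴ = 5.900 W/m², so 4σT⁴ = 23.60 W/m².
Hence α = 1 − 23.60/113.0 = 0.7911.

0.791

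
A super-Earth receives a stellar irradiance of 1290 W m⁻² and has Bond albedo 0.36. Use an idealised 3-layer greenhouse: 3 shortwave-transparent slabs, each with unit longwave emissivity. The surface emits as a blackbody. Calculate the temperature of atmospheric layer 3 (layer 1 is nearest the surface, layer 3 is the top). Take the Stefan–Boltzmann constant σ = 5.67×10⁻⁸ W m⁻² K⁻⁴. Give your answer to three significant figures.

246 K

OLR = S(1−α)/4 = 206.4 W m⁻²; the top layer radiates at T_e = 245.6 K.
Each opaque layer satisfies 2T_j⁴ = T_{j−1}⁴ + T_{j+1}⁴, giving T_k⁴ = (N+1−k)T_e⁴.
T_3 = (1)^(1/4)·245.6 = 245.6 K.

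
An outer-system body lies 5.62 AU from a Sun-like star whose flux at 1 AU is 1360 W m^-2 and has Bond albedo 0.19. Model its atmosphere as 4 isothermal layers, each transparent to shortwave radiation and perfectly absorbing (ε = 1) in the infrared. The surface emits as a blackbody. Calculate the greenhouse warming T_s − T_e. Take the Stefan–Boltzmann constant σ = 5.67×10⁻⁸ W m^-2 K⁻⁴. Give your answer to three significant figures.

By the inverse-square law, S = 1360/5.62² = 43.06 W m^-2.
Top-of-atmosphere balance: σT_e⁴ = S(1−α)/4 = 8.719 W m^-2 → T_e = 111.4 K.
T_s = (N+1)^(1/4)·T_e = 166.5 K.
Warming: T_s − T_e = 55.16 K.

55.2 kelvin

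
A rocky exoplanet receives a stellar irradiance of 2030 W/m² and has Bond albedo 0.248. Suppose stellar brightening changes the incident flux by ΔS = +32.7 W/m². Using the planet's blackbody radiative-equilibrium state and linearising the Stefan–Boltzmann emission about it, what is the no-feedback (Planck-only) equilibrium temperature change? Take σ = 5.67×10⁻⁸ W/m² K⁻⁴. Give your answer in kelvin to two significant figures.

Unperturbed T_e = [2030·(1−0.248)/(4σ)]^¼ = 286.4 K.
TOA radiative forcing: ΔF = (1−α)ΔS/4 = 0.752·(+32.7)/4 = 6.148 W/m².
The Planck feedback parameter is 4σT_e³ = 5.330 W/m²/K.
So ΔT₀ = 6.148/5.330 = 1.15 K.

1.2 kelvin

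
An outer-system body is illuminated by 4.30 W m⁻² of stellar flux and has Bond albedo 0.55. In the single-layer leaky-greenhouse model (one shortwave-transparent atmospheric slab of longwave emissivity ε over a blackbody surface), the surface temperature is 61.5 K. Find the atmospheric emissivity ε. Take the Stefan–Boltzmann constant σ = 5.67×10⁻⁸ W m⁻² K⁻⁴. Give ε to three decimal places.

0.807

TOA balance gives T_e = 54.05 K.
Inverting T_s⁴ = 2T_e⁴/(2−ε): (T_e/T_s)⁴ = 0.5964, so ε = 2(1 − 0.5964) = 0.8072.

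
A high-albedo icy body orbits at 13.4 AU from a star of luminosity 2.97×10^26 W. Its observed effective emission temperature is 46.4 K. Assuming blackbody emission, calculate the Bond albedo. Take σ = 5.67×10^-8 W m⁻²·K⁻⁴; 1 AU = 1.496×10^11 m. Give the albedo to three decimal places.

Orbital distance: d = 13.4 AU = 2.005×10^12 m.
S = L/(4πd²) = 5.881 W m⁻².
Energy balance: S(1−α)/4 = σT⁴, so 1−α = 4σT⁴/S.
σT⁴ = 0.2628 W m⁻², so 4σT⁴ = 1.051 W m⁻².
1−α = 1.051/5.881 = 0.1787, so α = 0.8213.

0.821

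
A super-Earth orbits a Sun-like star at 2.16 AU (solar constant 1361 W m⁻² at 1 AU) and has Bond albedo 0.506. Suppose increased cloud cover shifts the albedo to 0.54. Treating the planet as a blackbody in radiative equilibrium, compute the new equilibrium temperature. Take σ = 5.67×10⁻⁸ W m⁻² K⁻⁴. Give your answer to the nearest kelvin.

156 K

By the inverse-square law, S = 1361/2.16² = 291.7 W m⁻².
T₂ = [S(1−α₂)/(4σ)]^(1/4) = [291.7·0.46/(4σ)]^(1/4) = 156.0 K.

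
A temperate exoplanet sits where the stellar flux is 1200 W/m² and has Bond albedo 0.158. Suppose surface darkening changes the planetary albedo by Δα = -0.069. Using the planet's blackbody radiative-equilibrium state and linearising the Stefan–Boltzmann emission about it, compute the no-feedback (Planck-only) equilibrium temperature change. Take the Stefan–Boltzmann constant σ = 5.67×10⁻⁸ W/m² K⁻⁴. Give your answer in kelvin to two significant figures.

5.3 K

Reference equilibrium: T_e = [S(1−α)/(4σ)]^(1/4) = 258.4 K.
The change in absorbed flux is Δ[S(1−α)/4] = −SΔα/4 = 20.70 W/m².
The Planck feedback parameter is 4σT_e³ = 3.911 W/m²/K.
ΔT₀ = ΔF/λ_P = 20.70/3.911 = 5.29 K.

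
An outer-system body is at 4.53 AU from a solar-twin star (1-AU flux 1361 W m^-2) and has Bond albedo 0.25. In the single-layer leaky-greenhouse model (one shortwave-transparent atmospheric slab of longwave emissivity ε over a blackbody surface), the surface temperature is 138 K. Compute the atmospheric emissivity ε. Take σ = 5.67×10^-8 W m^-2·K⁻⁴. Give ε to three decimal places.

0.791

Flux at the orbit: S = 1361/(4.53)² = 66.32 W m^-2.
Effective temperature: T_e = [S(1−α)/(4σ)]^(1/4) = 121.7 K.
Inverting T_s⁴ = 2T_e⁴/(2−ε): (T_e/T_s)⁴ = 0.6047, so ε = 2(1 − 0.6047) = 0.7905.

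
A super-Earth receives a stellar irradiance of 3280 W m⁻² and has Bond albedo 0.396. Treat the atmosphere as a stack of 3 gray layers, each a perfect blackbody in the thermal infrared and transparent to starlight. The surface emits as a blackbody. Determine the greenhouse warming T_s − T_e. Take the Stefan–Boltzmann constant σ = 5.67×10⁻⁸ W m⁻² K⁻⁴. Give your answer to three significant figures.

The effective emission temperature is T_e = [S(1−α)/(4σ)]^¼ = 305.7 K.
T_s = (N+1)^(1/4)·T_e = 432.3 K.
Warming: T_s − T_e = 126.6 K.

127 K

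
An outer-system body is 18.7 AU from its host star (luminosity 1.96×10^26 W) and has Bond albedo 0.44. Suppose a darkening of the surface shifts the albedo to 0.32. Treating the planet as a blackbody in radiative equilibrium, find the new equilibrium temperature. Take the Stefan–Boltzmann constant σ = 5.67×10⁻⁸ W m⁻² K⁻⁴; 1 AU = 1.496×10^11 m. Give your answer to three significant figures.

49.4 K

d = 18.7 × 1.496×10^11 m = 2.798×10^12 m.
S = L/(4πd²) = 1.993 W m⁻².
New equilibrium: T₂ = [(1−0.32)·1.993/(4σ)]^(1/4) = 49.44 K.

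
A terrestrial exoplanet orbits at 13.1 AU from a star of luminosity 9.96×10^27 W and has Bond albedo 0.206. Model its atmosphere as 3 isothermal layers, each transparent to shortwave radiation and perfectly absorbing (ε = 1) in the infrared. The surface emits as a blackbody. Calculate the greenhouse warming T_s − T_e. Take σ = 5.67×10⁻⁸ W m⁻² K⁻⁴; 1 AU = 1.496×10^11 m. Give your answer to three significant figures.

67.9 kelvin

Orbital distance: d = 13.1 AU = 1.960×10^12 m.
Flux at the orbit: S = L/(4πd²) = 9.96×10^27/(4π·(1.96×10^12)²) = 206.4 W m⁻².
The effective emission temperature is T_e = [S(1−α)/(4σ)]^¼ = 163.9 K.
Surface: T_s = (4)^¼·T_e = 231.9 K.
Warming: T_s − T_e = 67.91 K.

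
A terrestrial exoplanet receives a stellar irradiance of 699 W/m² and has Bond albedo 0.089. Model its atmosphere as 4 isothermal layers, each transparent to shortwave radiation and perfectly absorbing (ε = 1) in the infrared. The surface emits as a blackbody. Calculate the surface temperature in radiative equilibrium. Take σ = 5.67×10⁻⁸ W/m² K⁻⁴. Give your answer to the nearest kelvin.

The effective emission temperature is T_e = [S(1−α)/(4σ)]^¼ = 230.2 K.
Layer-by-layer balance gives σT_s⁴ = (N+1)σT_e⁴, so T_s = 5^¼·230.2 = 344.2 K.

344 kelvin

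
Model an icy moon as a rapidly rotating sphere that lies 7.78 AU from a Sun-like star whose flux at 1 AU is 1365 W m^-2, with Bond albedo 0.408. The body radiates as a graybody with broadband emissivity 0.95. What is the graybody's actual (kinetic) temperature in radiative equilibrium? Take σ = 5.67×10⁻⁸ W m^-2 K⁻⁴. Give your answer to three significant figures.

88.7 kelvin

Flux at the orbit: S = 1365/(7.78)² = 22.55 W m^-2.
Averaging over the sphere, the absorbed flux is S(1−α)/4 = 3.338 W m^-2.
Radiative balance εσT⁴ = 3.338 gives T = [3.338/(0.95·σ)]^(1/4) = 88.72 K.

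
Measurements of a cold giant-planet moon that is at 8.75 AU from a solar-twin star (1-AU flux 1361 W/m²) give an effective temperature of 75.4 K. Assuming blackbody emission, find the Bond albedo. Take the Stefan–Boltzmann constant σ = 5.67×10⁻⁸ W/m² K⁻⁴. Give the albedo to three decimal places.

Flux at the orbit: S = 1361/(8.75)² = 17.78 W/m².
Rearranging the radiative balance, α = 1 − 4σT⁴/S.
4σT⁴ = 4·5.67×10⁻⁸·(75.4)⁴ = 7.330 W/m².
1−α = 7.330/17.78 = 0.4124, so α = 0.5876.

0.588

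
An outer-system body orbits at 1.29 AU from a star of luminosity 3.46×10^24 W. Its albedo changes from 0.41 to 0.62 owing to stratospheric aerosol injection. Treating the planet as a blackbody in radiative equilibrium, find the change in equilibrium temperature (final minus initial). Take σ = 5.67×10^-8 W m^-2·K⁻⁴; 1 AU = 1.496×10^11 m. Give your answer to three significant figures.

d = 1.29 × 1.496×10^11 m = 1.930×10^11 m.
S = L/(4πd²) = 7.393 W m^-2.
With α = 0.41, T₁ = 66.22 K.
With α = 0.62, T₂ = 59.33 K.
ΔT = T₂ − T₁ = -6.897 K.

-6.90 K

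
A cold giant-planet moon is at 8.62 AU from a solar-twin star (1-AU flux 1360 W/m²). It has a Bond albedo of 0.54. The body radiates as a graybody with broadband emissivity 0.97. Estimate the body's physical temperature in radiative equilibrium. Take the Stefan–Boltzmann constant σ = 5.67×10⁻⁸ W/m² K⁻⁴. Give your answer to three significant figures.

Irradiance scales as 1/d², so S = 1360 W/m² × (1/8.62)² = 18.30 W/m².
Averaging over the sphere, the absorbed flux is S(1−α)/4 = 2.105 W/m².
Equating to εσT⁴ with ε = 0.97: T = (2.105/0.97σ)^(1/4) = 78.65 K.

78.7 kelvin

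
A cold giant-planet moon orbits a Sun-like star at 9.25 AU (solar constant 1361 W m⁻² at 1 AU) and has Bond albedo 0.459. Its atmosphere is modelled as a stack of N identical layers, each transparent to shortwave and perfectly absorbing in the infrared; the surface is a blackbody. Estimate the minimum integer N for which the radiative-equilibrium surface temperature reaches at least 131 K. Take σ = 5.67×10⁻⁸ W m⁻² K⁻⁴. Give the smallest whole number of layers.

By the inverse-square law, S = 1361/9.25² = 15.91 W m⁻².
The effective emission temperature is T_e = [S(1−α)/(4σ)]^¼ = 78.48 K.
Since T_s⁴ = (N+1)T_e⁴, we need N ≥ (T_s/T_e)⁴ − 1 = 6.762.
The minimum whole number is N = 7.

7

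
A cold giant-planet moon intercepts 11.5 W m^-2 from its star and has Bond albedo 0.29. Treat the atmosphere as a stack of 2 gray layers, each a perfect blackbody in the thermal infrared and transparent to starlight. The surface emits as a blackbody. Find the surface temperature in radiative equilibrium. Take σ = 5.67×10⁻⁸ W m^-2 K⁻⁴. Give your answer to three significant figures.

102 kelvin

Top-of-atmosphere balance: σT_e⁴ = S(1−α)/4 = 2.041 W m^-2 → T_e = 77.46 K.
With N = 2 opaque layers, T_s = (N+1)^(1/4)·T_e = 3^(1/4)·77.46 = 101.9 K.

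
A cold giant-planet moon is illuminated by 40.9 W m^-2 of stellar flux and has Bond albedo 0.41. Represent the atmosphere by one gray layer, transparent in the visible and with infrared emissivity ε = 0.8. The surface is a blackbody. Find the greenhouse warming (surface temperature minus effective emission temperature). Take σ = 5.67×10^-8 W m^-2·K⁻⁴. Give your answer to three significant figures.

13.8 K

At the top of the atmosphere, σT_e⁴ = S(1−α)/4 = 6.033 W m^-2, giving T_e = 101.6 K.
For a single slab of emissivity ε, T_s⁴ = 2T_e⁴/(2−ε); thus T_s = 101.6·(1.667)^(1/4) = 115.4 K.
T_s − T_e = 115.4 − 101.6 = 13.83 K.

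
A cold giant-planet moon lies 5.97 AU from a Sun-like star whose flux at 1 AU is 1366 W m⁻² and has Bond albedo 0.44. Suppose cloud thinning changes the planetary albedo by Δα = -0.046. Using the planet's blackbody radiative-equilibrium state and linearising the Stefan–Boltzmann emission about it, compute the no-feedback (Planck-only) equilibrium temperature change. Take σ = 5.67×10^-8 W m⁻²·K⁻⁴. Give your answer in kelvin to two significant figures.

Irradiance scales as 1/d², so S = 1366 W m⁻² × (1/5.97)² = 38.33 W m⁻².
Reference equilibrium: T_e = [S(1−α)/(4σ)]^(1/4) = 98.63 K.
The change in absorbed flux is Δ[S(1−α)/4] = −SΔα/4 = 0.4408 W m⁻².
Linearising σT⁴ gives d(σT⁴)/dT = 4σT_e³ = 0.2176 W m⁻² per K.
So ΔT₀ = 0.4408/0.2176 = 2.03 K.

2.0 K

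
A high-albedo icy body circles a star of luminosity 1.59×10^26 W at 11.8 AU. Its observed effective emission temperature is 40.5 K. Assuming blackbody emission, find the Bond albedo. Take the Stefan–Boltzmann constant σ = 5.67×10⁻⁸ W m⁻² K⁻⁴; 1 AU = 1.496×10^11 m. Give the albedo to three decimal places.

Orbital distance: d = 11.8 AU = 1.765×10^12 m.
S = L/(4πd²) = 4.060 W m⁻².
Rearranging the radiative balance, α = 1 − 4σT⁴/S.
σT⁴ = 0.1525 W m⁻², so 4σT⁴ = 0.6102 W m⁻².
1−α = 0.6102/4.060 = 0.1503, so α = 0.8497.

0.850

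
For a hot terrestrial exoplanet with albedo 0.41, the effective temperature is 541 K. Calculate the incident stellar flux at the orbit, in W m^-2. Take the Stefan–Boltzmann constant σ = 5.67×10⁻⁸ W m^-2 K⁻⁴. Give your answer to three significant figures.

32900 W m^-2

From S(1−α)/4 = σT⁴: S = 4σT⁴/(1−α).
The emitted flux is σT⁴ = 4857 W m^-2.
So S = 4×4857/(1−0.41) = 32930 W m^-2.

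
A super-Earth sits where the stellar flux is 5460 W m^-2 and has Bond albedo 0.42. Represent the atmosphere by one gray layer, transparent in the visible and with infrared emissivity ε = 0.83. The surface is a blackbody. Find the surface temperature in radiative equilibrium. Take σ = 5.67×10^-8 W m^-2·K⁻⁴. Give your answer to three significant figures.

The planet radiates to space at T_e = [S(1−α)/(4σ)]^(1/4) = 343.8 K.
For a single slab of emissivity ε, T_s⁴ = 2T_e⁴/(2−ε); thus T_s = 343.8·(1.709)^(1/4) = 393.1 K.

393 K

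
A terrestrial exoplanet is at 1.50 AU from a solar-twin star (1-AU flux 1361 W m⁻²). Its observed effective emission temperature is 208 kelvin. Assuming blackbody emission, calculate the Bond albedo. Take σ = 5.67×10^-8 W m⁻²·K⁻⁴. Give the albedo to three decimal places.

0.298

Irradiance scales as 1/d², so S = 1361 W m⁻² × (1/1.50)² = 604.9 W m⁻².
Energy balance: S(1−α)/4 = σT⁴, so 1−α = 4σT⁴/S.
σT⁴ = 106.1 W m⁻², so 4σT⁴ = 424.5 W m⁻².
Hence α = 1 − 424.5/604.9 = 0.2982.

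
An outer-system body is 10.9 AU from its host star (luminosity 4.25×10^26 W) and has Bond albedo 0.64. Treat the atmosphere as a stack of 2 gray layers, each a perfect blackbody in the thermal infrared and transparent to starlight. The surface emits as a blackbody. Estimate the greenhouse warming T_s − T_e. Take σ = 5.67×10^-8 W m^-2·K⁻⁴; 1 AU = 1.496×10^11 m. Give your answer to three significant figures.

21.2 K

d = 10.9 × 1.496×10^11 m = 1.631×10^12 m.
Spreading L over a sphere of radius d: S = 4.25×10^26/(4π·1.63×10^12²) = 12.72 W m^-2.
Top-of-atmosphere balance: σT_e⁴ = S(1−α)/4 = 1.145 W m^-2 → T_e = 67.03 K.
Surface: T_s = (3)^¼·T_e = 88.22 K.
Warming: T_s − T_e = 21.19 K.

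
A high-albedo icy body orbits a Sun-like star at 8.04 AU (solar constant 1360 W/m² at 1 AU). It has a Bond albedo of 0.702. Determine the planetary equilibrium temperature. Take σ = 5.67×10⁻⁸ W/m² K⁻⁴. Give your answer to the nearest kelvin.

By the inverse-square law, S = 1360/8.04² = 21.04 W/m².
Averaging over the sphere, the absorbed flux is S(1−α)/4 = 1.567 W/m².
Set σT⁴ = 1.567 → T = (1.567/σ)^(1/4) = 72.51 K.

73 kelvin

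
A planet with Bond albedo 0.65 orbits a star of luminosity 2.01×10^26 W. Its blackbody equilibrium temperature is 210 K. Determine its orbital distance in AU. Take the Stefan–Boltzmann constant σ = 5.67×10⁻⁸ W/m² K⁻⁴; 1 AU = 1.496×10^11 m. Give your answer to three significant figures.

The flux needed for this T is 4σT⁴/(1−0.65) = 1260 W/m².
Then d = [L/(4πS)]^(1/2) = 1.127×10^11 m, i.e. 0.7531 AU.

0.753 AU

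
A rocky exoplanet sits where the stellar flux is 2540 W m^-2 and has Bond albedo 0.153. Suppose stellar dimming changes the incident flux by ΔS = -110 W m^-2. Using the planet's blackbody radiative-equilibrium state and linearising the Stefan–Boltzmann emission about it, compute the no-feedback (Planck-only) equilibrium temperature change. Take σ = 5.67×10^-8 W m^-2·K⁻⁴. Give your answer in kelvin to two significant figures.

-3.4 K

The baseline emission temperature is T_e = 312.1 K.
ΔF = Δ[S(1−α)]/4 = (1−0.153)·-110/4 = -23.29 W m^-2.
Planck response: λ_P = 4σT_e³ = 4·5.67×10⁻⁸·(312.1)³ = 6.894 W m^-2/K.
So ΔT₀ = -23.29/6.894 = -3.38 K.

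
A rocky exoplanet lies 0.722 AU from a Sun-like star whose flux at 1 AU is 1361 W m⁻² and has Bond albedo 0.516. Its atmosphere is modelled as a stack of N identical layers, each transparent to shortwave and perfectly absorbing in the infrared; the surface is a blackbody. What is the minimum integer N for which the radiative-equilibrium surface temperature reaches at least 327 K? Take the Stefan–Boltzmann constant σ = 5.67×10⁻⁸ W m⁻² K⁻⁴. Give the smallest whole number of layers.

2

Irradiance scales as 1/d², so S = 1361 W m⁻² × (1/0.722)² = 2611 W m⁻².
OLR = S(1−α)/4 = 315.9 W m⁻²; the top layer radiates at T_e = 273.2 K.
T_s = (N+1)^(1/4)·T_e ≥ 327 K requires N+1 ≥ (T_s/T_e)⁴ = (327/273.2)⁴ = 2.052.
The minimum whole number is N = 2.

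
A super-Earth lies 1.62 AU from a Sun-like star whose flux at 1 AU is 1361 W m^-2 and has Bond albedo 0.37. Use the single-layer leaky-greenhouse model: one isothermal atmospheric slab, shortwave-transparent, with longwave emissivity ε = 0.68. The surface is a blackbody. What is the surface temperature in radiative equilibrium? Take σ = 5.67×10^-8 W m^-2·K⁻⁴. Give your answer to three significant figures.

216 K

Irradiance scales as 1/d², so S = 1361 W m^-2 × (1/1.62)² = 518.6 W m^-2.
The planet radiates to space at T_e = [S(1−α)/(4σ)]^(1/4) = 194.8 K.
The surface balance (absorbed SW + ε·downward IR = σT_s⁴) with T_a⁴ = T_s⁴/2 reduces to T_s = T_e·[2/(2−ε)]^¼ = 216.1 K.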